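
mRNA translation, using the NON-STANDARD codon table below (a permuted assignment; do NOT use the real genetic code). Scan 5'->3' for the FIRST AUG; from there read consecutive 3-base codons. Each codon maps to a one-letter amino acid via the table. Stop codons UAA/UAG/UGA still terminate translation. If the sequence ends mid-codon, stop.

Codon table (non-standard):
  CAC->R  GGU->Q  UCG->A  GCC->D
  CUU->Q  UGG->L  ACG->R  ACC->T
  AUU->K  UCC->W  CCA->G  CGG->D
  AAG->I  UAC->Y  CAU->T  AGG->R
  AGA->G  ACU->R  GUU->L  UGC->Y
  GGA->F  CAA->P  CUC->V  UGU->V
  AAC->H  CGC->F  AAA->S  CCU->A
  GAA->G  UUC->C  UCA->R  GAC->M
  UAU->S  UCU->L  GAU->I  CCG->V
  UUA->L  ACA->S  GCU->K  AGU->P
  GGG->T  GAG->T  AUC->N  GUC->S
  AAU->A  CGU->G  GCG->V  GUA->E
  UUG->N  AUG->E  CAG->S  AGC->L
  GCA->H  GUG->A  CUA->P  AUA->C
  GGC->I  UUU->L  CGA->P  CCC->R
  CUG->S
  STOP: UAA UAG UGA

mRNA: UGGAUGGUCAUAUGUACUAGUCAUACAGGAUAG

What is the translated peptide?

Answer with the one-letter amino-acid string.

start AUG at pos 3
pos 3: AUG -> E; peptide=E
pos 6: GUC -> S; peptide=ES
pos 9: AUA -> C; peptide=ESC
pos 12: UGU -> V; peptide=ESCV
pos 15: ACU -> R; peptide=ESCVR
pos 18: AGU -> P; peptide=ESCVRP
pos 21: CAU -> T; peptide=ESCVRPT
pos 24: ACA -> S; peptide=ESCVRPTS
pos 27: GGA -> F; peptide=ESCVRPTSF
pos 30: UAG -> STOP

Answer: ESCVRPTSF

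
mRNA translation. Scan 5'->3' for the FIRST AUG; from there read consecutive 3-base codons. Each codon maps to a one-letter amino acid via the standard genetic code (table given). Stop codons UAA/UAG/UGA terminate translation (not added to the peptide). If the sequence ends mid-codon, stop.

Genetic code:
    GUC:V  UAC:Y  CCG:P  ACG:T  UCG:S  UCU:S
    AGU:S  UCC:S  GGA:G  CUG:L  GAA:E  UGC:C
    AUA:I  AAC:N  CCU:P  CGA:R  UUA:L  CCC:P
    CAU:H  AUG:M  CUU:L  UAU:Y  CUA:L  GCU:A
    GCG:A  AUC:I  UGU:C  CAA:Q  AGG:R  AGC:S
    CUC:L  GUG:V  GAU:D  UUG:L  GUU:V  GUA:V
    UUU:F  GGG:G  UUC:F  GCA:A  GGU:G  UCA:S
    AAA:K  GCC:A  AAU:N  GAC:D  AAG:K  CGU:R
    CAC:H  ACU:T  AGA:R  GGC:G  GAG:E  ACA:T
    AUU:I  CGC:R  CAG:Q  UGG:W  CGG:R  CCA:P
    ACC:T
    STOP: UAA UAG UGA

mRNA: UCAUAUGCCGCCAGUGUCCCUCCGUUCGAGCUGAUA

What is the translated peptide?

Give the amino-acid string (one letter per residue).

Answer: MPPVSLRSS

Derivation:
start AUG at pos 4
pos 4: AUG -> M; peptide=M
pos 7: CCG -> P; peptide=MP
pos 10: CCA -> P; peptide=MPP
pos 13: GUG -> V; peptide=MPPV
pos 16: UCC -> S; peptide=MPPVS
pos 19: CUC -> L; peptide=MPPVSL
pos 22: CGU -> R; peptide=MPPVSLR
pos 25: UCG -> S; peptide=MPPVSLRS
pos 28: AGC -> S; peptide=MPPVSLRSS
pos 31: UGA -> STOP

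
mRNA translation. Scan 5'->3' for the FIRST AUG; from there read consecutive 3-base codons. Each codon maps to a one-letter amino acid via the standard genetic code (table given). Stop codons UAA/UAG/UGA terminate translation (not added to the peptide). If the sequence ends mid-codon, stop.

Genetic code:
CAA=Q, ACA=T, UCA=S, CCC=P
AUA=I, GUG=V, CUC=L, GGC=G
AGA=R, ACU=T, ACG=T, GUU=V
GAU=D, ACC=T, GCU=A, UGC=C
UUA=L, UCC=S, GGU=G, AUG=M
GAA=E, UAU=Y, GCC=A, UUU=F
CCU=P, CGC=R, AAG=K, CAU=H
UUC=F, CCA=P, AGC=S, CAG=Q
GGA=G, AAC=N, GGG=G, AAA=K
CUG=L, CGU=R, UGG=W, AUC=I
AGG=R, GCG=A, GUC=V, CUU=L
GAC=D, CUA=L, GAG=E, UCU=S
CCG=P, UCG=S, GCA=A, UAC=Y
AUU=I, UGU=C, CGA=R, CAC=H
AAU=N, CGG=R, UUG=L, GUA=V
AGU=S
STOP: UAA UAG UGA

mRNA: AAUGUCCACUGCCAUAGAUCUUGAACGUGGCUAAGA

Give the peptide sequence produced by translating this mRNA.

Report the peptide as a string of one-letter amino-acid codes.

Answer: MSTAIDLERG

Derivation:
start AUG at pos 1
pos 1: AUG -> M; peptide=M
pos 4: UCC -> S; peptide=MS
pos 7: ACU -> T; peptide=MST
pos 10: GCC -> A; peptide=MSTA
pos 13: AUA -> I; peptide=MSTAI
pos 16: GAU -> D; peptide=MSTAID
pos 19: CUU -> L; peptide=MSTAIDL
pos 22: GAA -> E; peptide=MSTAIDLE
pos 25: CGU -> R; peptide=MSTAIDLER
pos 28: GGC -> G; peptide=MSTAIDLERG
pos 31: UAA -> STOP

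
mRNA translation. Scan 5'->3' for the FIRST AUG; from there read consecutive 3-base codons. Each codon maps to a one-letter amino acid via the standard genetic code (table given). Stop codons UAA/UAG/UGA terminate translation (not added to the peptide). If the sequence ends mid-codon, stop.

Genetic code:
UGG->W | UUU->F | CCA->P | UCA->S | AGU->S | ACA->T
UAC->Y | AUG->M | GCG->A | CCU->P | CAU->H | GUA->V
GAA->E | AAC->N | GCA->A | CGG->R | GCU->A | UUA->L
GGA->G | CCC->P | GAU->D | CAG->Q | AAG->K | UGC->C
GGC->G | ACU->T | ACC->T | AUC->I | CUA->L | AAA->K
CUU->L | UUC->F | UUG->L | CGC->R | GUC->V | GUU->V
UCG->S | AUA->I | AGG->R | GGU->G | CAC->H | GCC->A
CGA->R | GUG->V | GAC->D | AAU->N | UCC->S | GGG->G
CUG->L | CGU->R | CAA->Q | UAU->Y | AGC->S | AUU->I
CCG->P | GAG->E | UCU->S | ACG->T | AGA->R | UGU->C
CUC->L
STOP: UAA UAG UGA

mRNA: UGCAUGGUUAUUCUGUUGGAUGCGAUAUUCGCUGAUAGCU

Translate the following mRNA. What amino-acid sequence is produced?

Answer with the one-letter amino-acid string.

start AUG at pos 3
pos 3: AUG -> M; peptide=M
pos 6: GUU -> V; peptide=MV
pos 9: AUU -> I; peptide=MVI
pos 12: CUG -> L; peptide=MVIL
pos 15: UUG -> L; peptide=MVILL
pos 18: GAU -> D; peptide=MVILLD
pos 21: GCG -> A; peptide=MVILLDA
pos 24: AUA -> I; peptide=MVILLDAI
pos 27: UUC -> F; peptide=MVILLDAIF
pos 30: GCU -> A; peptide=MVILLDAIFA
pos 33: GAU -> D; peptide=MVILLDAIFAD
pos 36: AGC -> S; peptide=MVILLDAIFADS
pos 39: only 1 nt remain (<3), stop (end of mRNA)

Answer: MVILLDAIFADS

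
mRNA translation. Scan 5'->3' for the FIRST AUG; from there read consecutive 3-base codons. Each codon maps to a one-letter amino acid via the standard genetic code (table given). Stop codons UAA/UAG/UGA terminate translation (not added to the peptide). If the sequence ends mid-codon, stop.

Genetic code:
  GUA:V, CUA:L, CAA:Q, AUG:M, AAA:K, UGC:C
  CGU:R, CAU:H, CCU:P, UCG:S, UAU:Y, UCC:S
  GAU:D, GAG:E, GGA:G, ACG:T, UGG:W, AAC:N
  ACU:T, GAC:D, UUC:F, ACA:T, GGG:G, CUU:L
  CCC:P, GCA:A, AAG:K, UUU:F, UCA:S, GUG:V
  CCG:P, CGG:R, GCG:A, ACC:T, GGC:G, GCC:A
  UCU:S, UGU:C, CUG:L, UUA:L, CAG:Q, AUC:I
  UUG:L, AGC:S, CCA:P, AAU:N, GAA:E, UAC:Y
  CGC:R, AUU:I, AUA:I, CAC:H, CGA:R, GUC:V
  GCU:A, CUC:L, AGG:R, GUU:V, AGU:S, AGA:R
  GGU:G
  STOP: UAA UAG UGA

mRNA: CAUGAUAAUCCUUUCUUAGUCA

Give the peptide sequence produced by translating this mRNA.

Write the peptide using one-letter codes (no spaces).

start AUG at pos 1
pos 1: AUG -> M; peptide=M
pos 4: AUA -> I; peptide=MI
pos 7: AUC -> I; peptide=MII
pos 10: CUU -> L; peptide=MIIL
pos 13: UCU -> S; peptide=MIILS
pos 16: UAG -> STOP

Answer: MIILS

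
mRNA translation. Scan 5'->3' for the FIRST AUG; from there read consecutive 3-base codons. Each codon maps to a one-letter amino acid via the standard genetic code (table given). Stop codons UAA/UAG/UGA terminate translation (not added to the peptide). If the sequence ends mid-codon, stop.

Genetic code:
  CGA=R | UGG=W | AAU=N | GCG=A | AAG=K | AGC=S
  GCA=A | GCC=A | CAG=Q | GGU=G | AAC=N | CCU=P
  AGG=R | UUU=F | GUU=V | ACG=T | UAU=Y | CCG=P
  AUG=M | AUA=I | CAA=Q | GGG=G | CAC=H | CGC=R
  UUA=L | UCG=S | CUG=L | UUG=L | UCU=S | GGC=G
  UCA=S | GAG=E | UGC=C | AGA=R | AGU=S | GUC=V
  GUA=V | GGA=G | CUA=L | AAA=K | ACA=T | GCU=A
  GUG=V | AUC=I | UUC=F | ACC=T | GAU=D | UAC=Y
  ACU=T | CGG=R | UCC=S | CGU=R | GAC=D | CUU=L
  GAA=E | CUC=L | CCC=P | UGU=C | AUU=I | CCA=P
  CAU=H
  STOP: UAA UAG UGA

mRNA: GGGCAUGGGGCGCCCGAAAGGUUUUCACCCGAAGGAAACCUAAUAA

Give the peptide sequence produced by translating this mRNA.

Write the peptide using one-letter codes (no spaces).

start AUG at pos 4
pos 4: AUG -> M; peptide=M
pos 7: GGG -> G; peptide=MG
pos 10: CGC -> R; peptide=MGR
pos 13: CCG -> P; peptide=MGRP
pos 16: AAA -> K; peptide=MGRPK
pos 19: GGU -> G; peptide=MGRPKG
pos 22: UUU -> F; peptide=MGRPKGF
pos 25: CAC -> H; peptide=MGRPKGFH
pos 28: CCG -> P; peptide=MGRPKGFHP
pos 31: AAG -> K; peptide=MGRPKGFHPK
pos 34: GAA -> E; peptide=MGRPKGFHPKE
pos 37: ACC -> T; peptide=MGRPKGFHPKET
pos 40: UAA -> STOP

Answer: MGRPKGFHPKET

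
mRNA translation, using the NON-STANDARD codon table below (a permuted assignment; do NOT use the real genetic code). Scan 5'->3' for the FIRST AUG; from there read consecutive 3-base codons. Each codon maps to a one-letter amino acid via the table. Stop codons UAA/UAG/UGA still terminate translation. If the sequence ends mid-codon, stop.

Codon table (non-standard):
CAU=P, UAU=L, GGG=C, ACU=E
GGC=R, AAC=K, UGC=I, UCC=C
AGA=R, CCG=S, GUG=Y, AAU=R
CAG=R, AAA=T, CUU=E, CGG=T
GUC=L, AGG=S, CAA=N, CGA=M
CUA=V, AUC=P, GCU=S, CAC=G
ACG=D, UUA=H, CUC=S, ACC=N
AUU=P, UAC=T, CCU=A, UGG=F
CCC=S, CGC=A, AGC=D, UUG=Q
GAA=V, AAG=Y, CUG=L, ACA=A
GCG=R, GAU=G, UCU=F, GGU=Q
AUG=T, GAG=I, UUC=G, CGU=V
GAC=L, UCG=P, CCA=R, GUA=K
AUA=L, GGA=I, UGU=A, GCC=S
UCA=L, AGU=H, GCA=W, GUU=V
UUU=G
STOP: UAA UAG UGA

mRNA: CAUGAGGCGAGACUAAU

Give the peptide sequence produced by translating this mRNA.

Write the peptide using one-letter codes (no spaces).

start AUG at pos 1
pos 1: AUG -> T; peptide=T
pos 4: AGG -> S; peptide=TS
pos 7: CGA -> M; peptide=TSM
pos 10: GAC -> L; peptide=TSML
pos 13: UAA -> STOP

Answer: TSML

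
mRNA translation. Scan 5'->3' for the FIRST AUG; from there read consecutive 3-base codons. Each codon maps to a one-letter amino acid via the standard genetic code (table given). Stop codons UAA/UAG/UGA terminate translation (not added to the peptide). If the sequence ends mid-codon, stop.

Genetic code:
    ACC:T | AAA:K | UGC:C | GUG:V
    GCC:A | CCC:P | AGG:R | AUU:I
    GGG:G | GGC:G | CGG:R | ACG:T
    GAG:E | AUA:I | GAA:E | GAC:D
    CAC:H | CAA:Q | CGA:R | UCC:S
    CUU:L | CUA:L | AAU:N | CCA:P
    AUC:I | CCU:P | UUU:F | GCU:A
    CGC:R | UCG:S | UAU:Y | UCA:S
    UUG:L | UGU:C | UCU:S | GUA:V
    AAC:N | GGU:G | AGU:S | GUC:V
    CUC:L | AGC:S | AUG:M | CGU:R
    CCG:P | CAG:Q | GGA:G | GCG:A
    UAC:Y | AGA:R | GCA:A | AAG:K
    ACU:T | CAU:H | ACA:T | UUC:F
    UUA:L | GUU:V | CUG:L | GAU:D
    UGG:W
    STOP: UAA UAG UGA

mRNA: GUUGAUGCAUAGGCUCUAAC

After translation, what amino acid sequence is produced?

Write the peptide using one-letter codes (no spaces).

Answer: MHRL

Derivation:
start AUG at pos 4
pos 4: AUG -> M; peptide=M
pos 7: CAU -> H; peptide=MH
pos 10: AGG -> R; peptide=MHR
pos 13: CUC -> L; peptide=MHRL
pos 16: UAA -> STOP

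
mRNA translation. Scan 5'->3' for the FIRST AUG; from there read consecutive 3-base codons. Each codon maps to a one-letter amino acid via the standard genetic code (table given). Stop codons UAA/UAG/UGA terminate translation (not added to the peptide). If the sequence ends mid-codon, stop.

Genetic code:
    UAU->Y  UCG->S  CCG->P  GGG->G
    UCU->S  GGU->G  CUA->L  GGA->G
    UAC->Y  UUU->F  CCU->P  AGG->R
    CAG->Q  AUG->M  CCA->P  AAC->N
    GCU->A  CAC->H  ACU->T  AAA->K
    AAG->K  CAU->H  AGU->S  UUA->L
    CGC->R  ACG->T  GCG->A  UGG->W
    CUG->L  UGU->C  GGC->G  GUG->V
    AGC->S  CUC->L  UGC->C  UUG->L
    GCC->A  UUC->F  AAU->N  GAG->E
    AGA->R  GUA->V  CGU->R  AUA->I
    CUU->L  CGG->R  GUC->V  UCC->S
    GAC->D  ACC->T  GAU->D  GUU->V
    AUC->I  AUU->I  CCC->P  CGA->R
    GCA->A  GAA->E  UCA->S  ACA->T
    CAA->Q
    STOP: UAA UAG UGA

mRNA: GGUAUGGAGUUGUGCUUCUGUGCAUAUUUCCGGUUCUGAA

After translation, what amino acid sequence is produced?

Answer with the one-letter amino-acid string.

start AUG at pos 3
pos 3: AUG -> M; peptide=M
pos 6: GAG -> E; peptide=ME
pos 9: UUG -> L; peptide=MEL
pos 12: UGC -> C; peptide=MELC
pos 15: UUC -> F; peptide=MELCF
pos 18: UGU -> C; peptide=MELCFC
pos 21: GCA -> A; peptide=MELCFCA
pos 24: UAU -> Y; peptide=MELCFCAY
pos 27: UUC -> F; peptide=MELCFCAYF
pos 30: CGG -> R; peptide=MELCFCAYFR
pos 33: UUC -> F; peptide=MELCFCAYFRF
pos 36: UGA -> STOP

Answer: MELCFCAYFRF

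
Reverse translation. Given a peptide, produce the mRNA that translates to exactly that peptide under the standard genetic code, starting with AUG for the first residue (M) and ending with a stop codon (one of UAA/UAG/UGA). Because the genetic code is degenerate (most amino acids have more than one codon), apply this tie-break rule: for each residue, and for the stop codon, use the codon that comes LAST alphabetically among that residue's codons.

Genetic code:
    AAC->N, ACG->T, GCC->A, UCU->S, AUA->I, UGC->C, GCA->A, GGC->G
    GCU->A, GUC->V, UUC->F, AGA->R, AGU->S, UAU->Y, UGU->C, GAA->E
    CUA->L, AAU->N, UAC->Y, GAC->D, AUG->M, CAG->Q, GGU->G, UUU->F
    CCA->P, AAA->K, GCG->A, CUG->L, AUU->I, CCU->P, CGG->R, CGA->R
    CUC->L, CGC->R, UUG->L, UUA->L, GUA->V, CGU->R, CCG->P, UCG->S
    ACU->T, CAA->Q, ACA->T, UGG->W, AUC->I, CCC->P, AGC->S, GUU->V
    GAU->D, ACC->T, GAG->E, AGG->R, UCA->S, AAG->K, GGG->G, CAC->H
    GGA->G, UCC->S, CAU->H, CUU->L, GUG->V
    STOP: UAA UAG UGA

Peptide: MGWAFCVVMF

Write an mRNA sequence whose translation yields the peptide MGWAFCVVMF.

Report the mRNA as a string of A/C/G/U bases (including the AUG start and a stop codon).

Answer: mRNA: AUGGGUUGGGCUUUUUGUGUUGUUAUGUUUUGA

Derivation:
residue 1: M -> AUG (start codon)
residue 2: G codons sorted = GGA,GGC,GGG,GGU -> pick last = GGU
residue 3: W -> UGG (only codon)
residue 4: A codons sorted = GCA,GCC,GCG,GCU -> pick last = GCU
residue 5: F codons sorted = UUC,UUU -> pick last = UUU
residue 6: C codons sorted = UGC,UGU -> pick last = UGU
residue 7: V codons sorted = GUA,GUC,GUG,GUU -> pick last = GUU
residue 8: V codons sorted = GUA,GUC,GUG,GUU -> pick last = GUU
residue 9: M -> AUG (only codon)
residue 10: F codons sorted = UUC,UUU -> pick last = UUU
terminator: stop codons sorted = UAA,UAG,UGA -> pick last = UGA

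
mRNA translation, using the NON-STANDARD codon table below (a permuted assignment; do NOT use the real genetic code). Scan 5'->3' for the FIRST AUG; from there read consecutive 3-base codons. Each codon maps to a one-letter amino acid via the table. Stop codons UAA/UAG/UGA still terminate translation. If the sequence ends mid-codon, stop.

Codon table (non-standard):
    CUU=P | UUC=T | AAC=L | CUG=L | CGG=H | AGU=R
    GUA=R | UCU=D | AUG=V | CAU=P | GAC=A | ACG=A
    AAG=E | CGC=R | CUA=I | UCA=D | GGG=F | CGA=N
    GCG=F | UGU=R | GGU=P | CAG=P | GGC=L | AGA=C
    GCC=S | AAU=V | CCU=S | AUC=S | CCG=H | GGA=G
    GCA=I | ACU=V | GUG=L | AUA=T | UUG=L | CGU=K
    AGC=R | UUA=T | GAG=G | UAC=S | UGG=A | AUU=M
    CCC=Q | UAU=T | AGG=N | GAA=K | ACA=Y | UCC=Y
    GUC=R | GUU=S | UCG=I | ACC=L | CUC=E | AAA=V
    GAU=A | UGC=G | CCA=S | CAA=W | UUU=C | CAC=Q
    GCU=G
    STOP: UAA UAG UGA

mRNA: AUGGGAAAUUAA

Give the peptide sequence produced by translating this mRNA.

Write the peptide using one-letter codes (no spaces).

Answer: VGV

Derivation:
start AUG at pos 0
pos 0: AUG -> V; peptide=V
pos 3: GGA -> G; peptide=VG
pos 6: AAU -> V; peptide=VGV
pos 9: UAA -> STOP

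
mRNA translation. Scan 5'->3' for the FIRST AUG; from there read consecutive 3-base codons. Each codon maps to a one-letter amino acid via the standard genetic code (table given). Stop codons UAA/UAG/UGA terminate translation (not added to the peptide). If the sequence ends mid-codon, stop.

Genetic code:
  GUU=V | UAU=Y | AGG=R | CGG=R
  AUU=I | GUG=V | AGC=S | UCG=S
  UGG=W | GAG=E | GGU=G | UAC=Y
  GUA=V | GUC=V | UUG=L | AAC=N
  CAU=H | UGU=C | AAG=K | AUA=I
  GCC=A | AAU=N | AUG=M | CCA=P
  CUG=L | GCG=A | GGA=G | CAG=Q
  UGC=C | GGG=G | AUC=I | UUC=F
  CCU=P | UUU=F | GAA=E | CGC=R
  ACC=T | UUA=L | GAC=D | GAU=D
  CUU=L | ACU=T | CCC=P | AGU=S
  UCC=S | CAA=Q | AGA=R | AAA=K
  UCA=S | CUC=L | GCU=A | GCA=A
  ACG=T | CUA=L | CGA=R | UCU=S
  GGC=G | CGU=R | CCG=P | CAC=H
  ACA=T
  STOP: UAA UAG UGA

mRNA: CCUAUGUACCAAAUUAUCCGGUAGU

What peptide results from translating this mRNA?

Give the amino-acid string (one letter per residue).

Answer: MYQIIR

Derivation:
start AUG at pos 3
pos 3: AUG -> M; peptide=M
pos 6: UAC -> Y; peptide=MY
pos 9: CAA -> Q; peptide=MYQ
pos 12: AUU -> I; peptide=MYQI
pos 15: AUC -> I; peptide=MYQII
pos 18: CGG -> R; peptide=MYQIIR
pos 21: UAG -> STOP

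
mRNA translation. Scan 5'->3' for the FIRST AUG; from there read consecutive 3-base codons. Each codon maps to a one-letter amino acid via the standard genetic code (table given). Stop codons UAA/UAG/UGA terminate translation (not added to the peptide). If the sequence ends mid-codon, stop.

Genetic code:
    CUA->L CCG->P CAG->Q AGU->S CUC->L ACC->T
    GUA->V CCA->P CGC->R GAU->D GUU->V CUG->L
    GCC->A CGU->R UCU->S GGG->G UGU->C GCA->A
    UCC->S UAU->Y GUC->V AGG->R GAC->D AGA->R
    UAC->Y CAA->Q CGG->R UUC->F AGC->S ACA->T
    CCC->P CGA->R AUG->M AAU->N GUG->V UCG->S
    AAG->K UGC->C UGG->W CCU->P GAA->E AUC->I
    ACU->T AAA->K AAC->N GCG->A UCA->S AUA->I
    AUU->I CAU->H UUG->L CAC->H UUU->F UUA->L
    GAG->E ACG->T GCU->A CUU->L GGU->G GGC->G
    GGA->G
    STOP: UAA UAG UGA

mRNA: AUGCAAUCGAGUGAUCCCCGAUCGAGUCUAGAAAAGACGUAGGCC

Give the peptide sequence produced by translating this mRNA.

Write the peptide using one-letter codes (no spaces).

Answer: MQSSDPRSSLEKT

Derivation:
start AUG at pos 0
pos 0: AUG -> M; peptide=M
pos 3: CAA -> Q; peptide=MQ
pos 6: UCG -> S; peptide=MQS
pos 9: AGU -> S; peptide=MQSS
pos 12: GAU -> D; peptide=MQSSD
pos 15: CCC -> P; peptide=MQSSDP
pos 18: CGA -> R; peptide=MQSSDPR
pos 21: UCG -> S; peptide=MQSSDPRS
pos 24: AGU -> S; peptide=MQSSDPRSS
pos 27: CUA -> L; peptide=MQSSDPRSSL
pos 30: GAA -> E; peptide=MQSSDPRSSLE
pos 33: AAG -> K; peptide=MQSSDPRSSLEK
pos 36: ACG -> T; peptide=MQSSDPRSSLEKT
pos 39: UAG -> STOP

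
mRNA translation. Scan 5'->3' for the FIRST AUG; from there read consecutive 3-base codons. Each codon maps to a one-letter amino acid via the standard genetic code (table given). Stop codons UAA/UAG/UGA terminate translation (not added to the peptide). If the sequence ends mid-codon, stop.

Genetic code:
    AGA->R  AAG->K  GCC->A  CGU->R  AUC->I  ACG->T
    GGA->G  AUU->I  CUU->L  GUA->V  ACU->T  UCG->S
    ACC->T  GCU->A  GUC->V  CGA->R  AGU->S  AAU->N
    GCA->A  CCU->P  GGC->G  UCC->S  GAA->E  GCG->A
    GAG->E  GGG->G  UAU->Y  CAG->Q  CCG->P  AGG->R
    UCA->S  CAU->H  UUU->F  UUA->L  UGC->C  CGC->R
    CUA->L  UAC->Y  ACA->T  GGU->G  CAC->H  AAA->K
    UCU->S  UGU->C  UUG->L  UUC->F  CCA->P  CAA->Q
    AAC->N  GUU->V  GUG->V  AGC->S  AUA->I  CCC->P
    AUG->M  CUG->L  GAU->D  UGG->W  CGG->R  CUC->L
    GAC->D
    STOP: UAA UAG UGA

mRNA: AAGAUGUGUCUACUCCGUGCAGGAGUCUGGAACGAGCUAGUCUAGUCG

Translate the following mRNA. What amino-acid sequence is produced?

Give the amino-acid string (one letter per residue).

start AUG at pos 3
pos 3: AUG -> M; peptide=M
pos 6: UGU -> C; peptide=MC
pos 9: CUA -> L; peptide=MCL
pos 12: CUC -> L; peptide=MCLL
pos 15: CGU -> R; peptide=MCLLR
pos 18: GCA -> A; peptide=MCLLRA
pos 21: GGA -> G; peptide=MCLLRAG
pos 24: GUC -> V; peptide=MCLLRAGV
pos 27: UGG -> W; peptide=MCLLRAGVW
pos 30: AAC -> N; peptide=MCLLRAGVWN
pos 33: GAG -> E; peptide=MCLLRAGVWNE
pos 36: CUA -> L; peptide=MCLLRAGVWNEL
pos 39: GUC -> V; peptide=MCLLRAGVWNELV
pos 42: UAG -> STOP

Answer: MCLLRAGVWNELV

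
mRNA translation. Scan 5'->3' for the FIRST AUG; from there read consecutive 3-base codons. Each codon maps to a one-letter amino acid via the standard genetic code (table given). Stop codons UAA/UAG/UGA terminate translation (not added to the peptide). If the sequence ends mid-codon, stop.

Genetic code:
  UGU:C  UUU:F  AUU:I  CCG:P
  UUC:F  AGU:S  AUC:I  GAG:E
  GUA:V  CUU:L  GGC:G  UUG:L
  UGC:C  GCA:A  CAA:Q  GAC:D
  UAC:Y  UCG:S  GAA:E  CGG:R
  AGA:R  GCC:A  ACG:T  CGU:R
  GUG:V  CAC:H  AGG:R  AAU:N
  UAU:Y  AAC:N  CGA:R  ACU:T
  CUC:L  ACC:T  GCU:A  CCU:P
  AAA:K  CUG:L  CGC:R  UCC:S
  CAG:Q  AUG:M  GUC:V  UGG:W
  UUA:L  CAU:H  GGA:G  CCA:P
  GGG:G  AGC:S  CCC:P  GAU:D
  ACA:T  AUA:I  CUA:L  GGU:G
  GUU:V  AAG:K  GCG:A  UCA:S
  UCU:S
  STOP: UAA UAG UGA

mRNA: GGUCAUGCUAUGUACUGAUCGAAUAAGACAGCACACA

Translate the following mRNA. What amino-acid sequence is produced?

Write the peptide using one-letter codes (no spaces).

start AUG at pos 4
pos 4: AUG -> M; peptide=M
pos 7: CUA -> L; peptide=ML
pos 10: UGU -> C; peptide=MLC
pos 13: ACU -> T; peptide=MLCT
pos 16: GAU -> D; peptide=MLCTD
pos 19: CGA -> R; peptide=MLCTDR
pos 22: AUA -> I; peptide=MLCTDRI
pos 25: AGA -> R; peptide=MLCTDRIR
pos 28: CAG -> Q; peptide=MLCTDRIRQ
pos 31: CAC -> H; peptide=MLCTDRIRQH
pos 34: ACA -> T; peptide=MLCTDRIRQHT
pos 37: only 0 nt remain (<3), stop (end of mRNA)

Answer: MLCTDRIRQHT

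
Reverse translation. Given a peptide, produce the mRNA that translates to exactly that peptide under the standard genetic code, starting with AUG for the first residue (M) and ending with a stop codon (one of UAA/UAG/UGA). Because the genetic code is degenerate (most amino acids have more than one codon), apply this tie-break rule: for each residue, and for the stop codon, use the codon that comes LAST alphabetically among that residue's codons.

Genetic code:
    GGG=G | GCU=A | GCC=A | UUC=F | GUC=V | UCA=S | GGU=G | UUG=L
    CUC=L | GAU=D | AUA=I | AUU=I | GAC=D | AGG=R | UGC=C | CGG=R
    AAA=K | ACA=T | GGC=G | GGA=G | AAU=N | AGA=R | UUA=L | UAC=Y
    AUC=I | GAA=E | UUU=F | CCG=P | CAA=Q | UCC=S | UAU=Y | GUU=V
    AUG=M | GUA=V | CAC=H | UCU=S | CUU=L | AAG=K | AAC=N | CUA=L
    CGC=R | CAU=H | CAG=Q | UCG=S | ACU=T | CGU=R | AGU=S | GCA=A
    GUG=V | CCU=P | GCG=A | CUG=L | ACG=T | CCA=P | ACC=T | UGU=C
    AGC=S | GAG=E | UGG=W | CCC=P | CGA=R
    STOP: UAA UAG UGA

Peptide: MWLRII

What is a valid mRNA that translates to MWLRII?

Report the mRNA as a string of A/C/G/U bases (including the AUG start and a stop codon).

Answer: mRNA: AUGUGGUUGCGUAUUAUUUGA

Derivation:
residue 1: M -> AUG (start codon)
residue 2: W -> UGG (only codon)
residue 3: L codons sorted = CUA,CUC,CUG,CUU,UUA,UUG -> pick last = UUG
residue 4: R codons sorted = AGA,AGG,CGA,CGC,CGG,CGU -> pick last = CGU
residue 5: I codons sorted = AUA,AUC,AUU -> pick last = AUU
residue 6: I codons sorted = AUA,AUC,AUU -> pick last = AUU
terminator: stop codons sorted = UAA,UAG,UGA -> pick last = UGA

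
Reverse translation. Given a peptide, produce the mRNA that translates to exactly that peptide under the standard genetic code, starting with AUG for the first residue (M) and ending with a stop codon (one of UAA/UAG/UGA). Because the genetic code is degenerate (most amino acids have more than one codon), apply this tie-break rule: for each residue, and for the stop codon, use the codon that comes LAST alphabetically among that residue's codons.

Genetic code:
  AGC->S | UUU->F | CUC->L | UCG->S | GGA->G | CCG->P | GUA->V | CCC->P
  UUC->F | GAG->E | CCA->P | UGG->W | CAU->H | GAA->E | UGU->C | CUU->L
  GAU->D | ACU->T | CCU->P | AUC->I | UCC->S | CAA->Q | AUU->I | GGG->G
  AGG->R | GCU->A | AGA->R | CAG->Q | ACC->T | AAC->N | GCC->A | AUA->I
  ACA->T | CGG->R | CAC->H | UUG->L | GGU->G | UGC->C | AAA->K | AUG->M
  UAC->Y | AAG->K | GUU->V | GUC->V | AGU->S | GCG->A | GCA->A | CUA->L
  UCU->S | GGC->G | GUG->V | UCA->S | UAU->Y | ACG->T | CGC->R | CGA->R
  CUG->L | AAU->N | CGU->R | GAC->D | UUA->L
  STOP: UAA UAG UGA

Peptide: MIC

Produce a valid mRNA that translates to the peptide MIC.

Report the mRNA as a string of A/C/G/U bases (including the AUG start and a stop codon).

residue 1: M -> AUG (start codon)
residue 2: I codons sorted = AUA,AUC,AUU -> pick last = AUU
residue 3: C codons sorted = UGC,UGU -> pick last = UGU
terminator: stop codons sorted = UAA,UAG,UGA -> pick last = UGA

Answer: mRNA: AUGAUUUGUUGA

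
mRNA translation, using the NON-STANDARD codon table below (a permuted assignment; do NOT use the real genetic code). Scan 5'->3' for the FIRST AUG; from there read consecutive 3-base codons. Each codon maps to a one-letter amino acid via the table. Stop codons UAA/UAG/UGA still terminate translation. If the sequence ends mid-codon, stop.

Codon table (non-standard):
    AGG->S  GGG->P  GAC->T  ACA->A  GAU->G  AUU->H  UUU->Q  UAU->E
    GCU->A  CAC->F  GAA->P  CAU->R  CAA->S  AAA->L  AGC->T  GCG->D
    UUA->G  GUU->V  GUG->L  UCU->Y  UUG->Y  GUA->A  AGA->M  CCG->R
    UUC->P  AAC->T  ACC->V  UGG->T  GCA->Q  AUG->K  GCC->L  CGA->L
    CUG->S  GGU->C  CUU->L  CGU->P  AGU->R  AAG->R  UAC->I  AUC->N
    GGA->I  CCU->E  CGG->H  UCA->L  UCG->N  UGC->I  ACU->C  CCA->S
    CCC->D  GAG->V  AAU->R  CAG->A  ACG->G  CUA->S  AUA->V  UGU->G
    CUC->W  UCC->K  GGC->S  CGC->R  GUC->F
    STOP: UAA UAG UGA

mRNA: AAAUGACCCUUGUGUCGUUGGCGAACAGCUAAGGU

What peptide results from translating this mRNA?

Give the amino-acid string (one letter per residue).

Answer: KVLLNYDTT

Derivation:
start AUG at pos 2
pos 2: AUG -> K; peptide=K
pos 5: ACC -> V; peptide=KV
pos 8: CUU -> L; peptide=KVL
pos 11: GUG -> L; peptide=KVLL
pos 14: UCG -> N; peptide=KVLLN
pos 17: UUG -> Y; peptide=KVLLNY
pos 20: GCG -> D; peptide=KVLLNYD
pos 23: AAC -> T; peptide=KVLLNYDT
pos 26: AGC -> T; peptide=KVLLNYDTT
pos 29: UAA -> STOP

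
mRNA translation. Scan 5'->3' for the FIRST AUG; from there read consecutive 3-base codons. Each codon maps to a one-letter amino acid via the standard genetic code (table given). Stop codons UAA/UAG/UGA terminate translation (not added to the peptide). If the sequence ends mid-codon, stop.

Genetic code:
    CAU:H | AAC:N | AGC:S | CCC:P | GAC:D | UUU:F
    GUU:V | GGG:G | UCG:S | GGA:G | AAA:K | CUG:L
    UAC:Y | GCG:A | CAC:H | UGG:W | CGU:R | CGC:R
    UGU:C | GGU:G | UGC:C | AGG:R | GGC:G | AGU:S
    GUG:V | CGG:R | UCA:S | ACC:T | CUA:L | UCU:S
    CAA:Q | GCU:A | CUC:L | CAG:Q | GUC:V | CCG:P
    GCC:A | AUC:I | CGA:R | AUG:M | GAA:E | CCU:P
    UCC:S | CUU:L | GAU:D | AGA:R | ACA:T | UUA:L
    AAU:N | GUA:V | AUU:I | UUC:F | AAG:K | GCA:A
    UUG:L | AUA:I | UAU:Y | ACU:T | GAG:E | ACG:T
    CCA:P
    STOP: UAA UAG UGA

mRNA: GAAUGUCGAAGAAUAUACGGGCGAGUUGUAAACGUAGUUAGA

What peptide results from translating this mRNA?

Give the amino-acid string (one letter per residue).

Answer: MSKNIRASCKRS

Derivation:
start AUG at pos 2
pos 2: AUG -> M; peptide=M
pos 5: UCG -> S; peptide=MS
pos 8: AAG -> K; peptide=MSK
pos 11: AAU -> N; peptide=MSKN
pos 14: AUA -> I; peptide=MSKNI
pos 17: CGG -> R; peptide=MSKNIR
pos 20: GCG -> A; peptide=MSKNIRA
pos 23: AGU -> S; peptide=MSKNIRAS
pos 26: UGU -> C; peptide=MSKNIRASC
pos 29: AAA -> K; peptide=MSKNIRASCK
pos 32: CGU -> R; peptide=MSKNIRASCKR
pos 35: AGU -> S; peptide=MSKNIRASCKRS
pos 38: UAG -> STOP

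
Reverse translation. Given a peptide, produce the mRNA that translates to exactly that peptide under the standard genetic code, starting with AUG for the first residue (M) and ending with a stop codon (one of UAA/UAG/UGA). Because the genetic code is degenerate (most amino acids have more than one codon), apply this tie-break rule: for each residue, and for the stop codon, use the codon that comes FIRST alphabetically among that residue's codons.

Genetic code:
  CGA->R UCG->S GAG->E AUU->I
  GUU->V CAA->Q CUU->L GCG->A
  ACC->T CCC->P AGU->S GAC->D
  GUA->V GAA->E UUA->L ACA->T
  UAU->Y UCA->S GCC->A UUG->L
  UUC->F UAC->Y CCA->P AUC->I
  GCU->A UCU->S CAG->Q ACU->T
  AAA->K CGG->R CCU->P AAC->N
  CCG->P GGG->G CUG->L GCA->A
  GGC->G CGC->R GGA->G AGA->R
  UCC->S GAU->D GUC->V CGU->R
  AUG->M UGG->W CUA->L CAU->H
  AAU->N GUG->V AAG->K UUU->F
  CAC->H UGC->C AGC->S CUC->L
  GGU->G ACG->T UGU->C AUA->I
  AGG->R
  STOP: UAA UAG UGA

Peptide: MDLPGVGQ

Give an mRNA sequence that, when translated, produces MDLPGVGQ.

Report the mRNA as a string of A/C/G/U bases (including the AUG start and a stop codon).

residue 1: M -> AUG (start codon)
residue 2: D codons sorted = GAC,GAU -> pick first = GAC
residue 3: L codons sorted = CUA,CUC,CUG,CUU,UUA,UUG -> pick first = CUA
residue 4: P codons sorted = CCA,CCC,CCG,CCU -> pick first = CCA
residue 5: G codons sorted = GGA,GGC,GGG,GGU -> pick first = GGA
residue 6: V codons sorted = GUA,GUC,GUG,GUU -> pick first = GUA
residue 7: G codons sorted = GGA,GGC,GGG,GGU -> pick first = GGA
residue 8: Q codons sorted = CAA,CAG -> pick first = CAA
terminator: stop codons sorted = UAA,UAG,UGA -> pick first = UAA

Answer: mRNA: AUGGACCUACCAGGAGUAGGACAAUAA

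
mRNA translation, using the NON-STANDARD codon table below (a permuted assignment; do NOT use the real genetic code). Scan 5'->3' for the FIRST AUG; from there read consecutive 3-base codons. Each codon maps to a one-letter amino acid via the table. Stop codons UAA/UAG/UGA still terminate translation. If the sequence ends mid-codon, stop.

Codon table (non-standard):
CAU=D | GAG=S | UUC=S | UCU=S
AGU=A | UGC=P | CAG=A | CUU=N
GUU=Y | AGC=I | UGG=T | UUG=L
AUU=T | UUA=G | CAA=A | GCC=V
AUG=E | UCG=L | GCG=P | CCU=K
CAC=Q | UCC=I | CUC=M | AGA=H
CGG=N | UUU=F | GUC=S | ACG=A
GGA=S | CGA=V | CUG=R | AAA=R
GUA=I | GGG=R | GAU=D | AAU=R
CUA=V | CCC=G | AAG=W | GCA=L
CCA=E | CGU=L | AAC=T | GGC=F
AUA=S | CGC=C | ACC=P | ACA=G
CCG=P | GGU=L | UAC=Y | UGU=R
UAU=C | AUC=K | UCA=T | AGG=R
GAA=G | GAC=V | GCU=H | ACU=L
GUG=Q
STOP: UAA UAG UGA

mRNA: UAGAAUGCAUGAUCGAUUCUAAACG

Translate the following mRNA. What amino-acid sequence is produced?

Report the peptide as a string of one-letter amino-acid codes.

start AUG at pos 4
pos 4: AUG -> E; peptide=E
pos 7: CAU -> D; peptide=ED
pos 10: GAU -> D; peptide=EDD
pos 13: CGA -> V; peptide=EDDV
pos 16: UUC -> S; peptide=EDDVS
pos 19: UAA -> STOP

Answer: EDDVS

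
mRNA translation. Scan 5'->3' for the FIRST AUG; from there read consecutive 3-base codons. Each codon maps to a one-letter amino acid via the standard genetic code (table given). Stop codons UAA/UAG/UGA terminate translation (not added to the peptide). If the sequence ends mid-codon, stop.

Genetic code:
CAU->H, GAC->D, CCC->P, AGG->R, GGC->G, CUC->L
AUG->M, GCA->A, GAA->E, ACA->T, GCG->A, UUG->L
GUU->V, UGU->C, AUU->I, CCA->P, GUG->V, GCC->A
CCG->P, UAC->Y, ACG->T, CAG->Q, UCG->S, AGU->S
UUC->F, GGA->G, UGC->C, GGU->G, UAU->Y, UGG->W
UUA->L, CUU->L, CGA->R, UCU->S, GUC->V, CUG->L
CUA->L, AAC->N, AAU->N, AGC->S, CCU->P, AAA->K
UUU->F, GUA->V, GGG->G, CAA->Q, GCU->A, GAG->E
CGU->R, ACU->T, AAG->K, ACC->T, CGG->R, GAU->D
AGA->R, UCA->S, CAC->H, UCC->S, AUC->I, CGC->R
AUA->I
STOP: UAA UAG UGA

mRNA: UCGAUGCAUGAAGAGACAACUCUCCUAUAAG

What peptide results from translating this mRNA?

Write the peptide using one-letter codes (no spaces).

Answer: MHEETTLL

Derivation:
start AUG at pos 3
pos 3: AUG -> M; peptide=M
pos 6: CAU -> H; peptide=MH
pos 9: GAA -> E; peptide=MHE
pos 12: GAG -> E; peptide=MHEE
pos 15: ACA -> T; peptide=MHEET
pos 18: ACU -> T; peptide=MHEETT
pos 21: CUC -> L; peptide=MHEETTL
pos 24: CUA -> L; peptide=MHEETTLL
pos 27: UAA -> STOP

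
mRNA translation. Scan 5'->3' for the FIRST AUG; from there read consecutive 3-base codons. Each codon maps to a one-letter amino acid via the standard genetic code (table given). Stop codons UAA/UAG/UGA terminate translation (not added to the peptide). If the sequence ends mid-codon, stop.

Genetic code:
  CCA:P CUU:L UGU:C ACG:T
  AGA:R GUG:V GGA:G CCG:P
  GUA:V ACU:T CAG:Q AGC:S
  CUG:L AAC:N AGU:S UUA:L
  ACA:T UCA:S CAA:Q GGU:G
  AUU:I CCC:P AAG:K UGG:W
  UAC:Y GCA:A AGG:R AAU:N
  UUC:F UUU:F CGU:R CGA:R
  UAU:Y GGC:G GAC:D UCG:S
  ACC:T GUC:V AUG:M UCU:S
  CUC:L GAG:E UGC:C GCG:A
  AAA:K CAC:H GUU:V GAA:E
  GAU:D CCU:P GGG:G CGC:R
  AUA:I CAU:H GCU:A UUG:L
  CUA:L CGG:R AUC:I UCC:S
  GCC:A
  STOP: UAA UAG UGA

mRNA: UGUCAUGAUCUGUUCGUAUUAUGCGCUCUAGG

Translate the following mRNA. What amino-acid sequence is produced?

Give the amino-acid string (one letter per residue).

Answer: MICSYYAL

Derivation:
start AUG at pos 4
pos 4: AUG -> M; peptide=M
pos 7: AUC -> I; peptide=MI
pos 10: UGU -> C; peptide=MIC
pos 13: UCG -> S; peptide=MICS
pos 16: UAU -> Y; peptide=MICSY
pos 19: UAU -> Y; peptide=MICSYY
pos 22: GCG -> A; peptide=MICSYYA
pos 25: CUC -> L; peptide=MICSYYAL
pos 28: UAG -> STOP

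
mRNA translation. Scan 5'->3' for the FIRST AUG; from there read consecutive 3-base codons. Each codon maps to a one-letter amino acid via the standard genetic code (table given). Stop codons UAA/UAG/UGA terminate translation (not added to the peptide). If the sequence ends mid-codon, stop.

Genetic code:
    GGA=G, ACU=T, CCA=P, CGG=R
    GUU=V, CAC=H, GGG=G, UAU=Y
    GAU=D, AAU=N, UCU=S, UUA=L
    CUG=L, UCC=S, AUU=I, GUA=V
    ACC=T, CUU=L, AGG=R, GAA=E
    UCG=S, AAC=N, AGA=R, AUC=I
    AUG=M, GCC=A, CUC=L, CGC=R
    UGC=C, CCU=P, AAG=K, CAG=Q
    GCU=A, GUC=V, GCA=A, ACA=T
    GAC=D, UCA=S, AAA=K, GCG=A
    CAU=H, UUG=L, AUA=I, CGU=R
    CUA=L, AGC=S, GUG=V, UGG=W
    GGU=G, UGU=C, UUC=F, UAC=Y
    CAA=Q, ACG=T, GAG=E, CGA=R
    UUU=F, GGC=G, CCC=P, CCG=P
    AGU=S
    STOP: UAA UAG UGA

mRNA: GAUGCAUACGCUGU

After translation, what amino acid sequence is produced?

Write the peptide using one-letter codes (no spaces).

Answer: MHTL

Derivation:
start AUG at pos 1
pos 1: AUG -> M; peptide=M
pos 4: CAU -> H; peptide=MH
pos 7: ACG -> T; peptide=MHT
pos 10: CUG -> L; peptide=MHTL
pos 13: only 1 nt remain (<3), stop (end of mRNA)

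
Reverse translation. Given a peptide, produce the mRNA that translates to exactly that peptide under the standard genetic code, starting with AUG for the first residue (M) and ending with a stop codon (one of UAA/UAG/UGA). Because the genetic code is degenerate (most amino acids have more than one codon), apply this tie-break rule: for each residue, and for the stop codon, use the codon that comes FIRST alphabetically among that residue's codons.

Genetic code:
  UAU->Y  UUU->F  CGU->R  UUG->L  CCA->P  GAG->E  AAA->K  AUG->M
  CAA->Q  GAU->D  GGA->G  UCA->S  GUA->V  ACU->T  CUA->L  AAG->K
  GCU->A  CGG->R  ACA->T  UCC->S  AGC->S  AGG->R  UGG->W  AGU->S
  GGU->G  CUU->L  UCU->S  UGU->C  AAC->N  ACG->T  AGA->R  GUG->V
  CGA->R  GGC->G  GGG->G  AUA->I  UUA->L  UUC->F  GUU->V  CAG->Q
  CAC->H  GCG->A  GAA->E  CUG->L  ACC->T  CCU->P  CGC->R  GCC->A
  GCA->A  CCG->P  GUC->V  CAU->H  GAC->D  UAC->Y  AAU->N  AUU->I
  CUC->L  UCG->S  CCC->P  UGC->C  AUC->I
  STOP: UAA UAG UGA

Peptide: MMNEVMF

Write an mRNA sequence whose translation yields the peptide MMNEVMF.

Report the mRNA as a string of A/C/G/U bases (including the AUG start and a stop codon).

Answer: mRNA: AUGAUGAACGAAGUAAUGUUCUAA

Derivation:
residue 1: M -> AUG (start codon)
residue 2: M -> AUG (only codon)
residue 3: N codons sorted = AAC,AAU -> pick first = AAC
residue 4: E codons sorted = GAA,GAG -> pick first = GAA
residue 5: V codons sorted = GUA,GUC,GUG,GUU -> pick first = GUA
residue 6: M -> AUG (only codon)
residue 7: F codons sorted = UUC,UUU -> pick first = UUC
terminator: stop codons sorted = UAA,UAG,UGA -> pick first = UAA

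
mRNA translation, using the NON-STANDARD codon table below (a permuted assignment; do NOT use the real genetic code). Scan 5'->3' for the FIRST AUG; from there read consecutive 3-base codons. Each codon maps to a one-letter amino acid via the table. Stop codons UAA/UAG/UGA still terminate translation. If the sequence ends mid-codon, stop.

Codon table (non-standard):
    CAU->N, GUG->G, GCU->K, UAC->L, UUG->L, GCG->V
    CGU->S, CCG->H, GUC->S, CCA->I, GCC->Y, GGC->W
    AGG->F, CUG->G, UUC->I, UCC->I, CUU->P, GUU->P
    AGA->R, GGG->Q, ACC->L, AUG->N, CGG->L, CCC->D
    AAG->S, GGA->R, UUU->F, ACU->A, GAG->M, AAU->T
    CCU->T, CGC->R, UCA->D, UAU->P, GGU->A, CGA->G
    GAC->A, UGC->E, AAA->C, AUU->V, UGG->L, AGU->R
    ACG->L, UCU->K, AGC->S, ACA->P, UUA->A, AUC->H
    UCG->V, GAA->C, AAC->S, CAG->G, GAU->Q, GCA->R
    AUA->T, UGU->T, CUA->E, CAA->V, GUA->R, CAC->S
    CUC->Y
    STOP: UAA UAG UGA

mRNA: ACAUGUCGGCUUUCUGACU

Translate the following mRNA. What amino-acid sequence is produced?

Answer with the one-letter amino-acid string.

start AUG at pos 2
pos 2: AUG -> N; peptide=N
pos 5: UCG -> V; peptide=NV
pos 8: GCU -> K; peptide=NVK
pos 11: UUC -> I; peptide=NVKI
pos 14: UGA -> STOP

Answer: NVKI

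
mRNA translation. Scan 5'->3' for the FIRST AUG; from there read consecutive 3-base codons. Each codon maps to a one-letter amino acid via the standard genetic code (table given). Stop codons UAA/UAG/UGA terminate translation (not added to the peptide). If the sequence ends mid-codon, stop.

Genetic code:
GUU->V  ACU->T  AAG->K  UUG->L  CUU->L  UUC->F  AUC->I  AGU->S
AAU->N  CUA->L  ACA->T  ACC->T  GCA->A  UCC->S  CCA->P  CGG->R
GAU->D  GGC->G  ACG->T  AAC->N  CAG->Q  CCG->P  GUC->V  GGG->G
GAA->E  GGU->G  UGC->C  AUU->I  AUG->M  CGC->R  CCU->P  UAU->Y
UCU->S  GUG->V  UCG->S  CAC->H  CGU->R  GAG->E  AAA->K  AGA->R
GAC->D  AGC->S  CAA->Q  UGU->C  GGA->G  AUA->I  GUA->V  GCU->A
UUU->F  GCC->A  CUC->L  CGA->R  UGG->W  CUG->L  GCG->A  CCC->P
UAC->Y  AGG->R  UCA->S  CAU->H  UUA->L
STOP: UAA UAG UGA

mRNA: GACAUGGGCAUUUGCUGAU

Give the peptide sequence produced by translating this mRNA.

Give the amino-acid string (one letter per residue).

Answer: MGIC

Derivation:
start AUG at pos 3
pos 3: AUG -> M; peptide=M
pos 6: GGC -> G; peptide=MG
pos 9: AUU -> I; peptide=MGI
pos 12: UGC -> C; peptide=MGIC
pos 15: UGA -> STOP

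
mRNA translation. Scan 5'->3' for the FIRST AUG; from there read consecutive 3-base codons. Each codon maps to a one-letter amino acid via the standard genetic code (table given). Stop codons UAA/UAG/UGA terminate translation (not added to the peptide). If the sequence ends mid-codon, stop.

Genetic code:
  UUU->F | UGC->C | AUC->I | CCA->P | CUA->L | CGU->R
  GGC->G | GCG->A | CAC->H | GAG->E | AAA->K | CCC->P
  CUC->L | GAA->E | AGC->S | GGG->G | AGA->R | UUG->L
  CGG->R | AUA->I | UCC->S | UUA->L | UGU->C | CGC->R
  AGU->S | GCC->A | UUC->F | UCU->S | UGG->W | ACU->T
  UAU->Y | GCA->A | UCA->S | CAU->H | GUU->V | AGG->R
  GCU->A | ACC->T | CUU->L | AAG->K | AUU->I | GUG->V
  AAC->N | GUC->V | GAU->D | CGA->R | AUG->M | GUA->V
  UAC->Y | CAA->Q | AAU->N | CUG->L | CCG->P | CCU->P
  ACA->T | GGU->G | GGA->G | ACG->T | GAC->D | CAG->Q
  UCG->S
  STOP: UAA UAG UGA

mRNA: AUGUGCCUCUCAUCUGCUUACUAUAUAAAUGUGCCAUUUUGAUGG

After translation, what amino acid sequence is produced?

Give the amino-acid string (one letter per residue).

start AUG at pos 0
pos 0: AUG -> M; peptide=M
pos 3: UGC -> C; peptide=MC
pos 6: CUC -> L; peptide=MCL
pos 9: UCA -> S; peptide=MCLS
pos 12: UCU -> S; peptide=MCLSS
pos 15: GCU -> A; peptide=MCLSSA
pos 18: UAC -> Y; peptide=MCLSSAY
pos 21: UAU -> Y; peptide=MCLSSAYY
pos 24: AUA -> I; peptide=MCLSSAYYI
pos 27: AAU -> N; peptide=MCLSSAYYIN
pos 30: GUG -> V; peptide=MCLSSAYYINV
pos 33: CCA -> P; peptide=MCLSSAYYINVP
pos 36: UUU -> F; peptide=MCLSSAYYINVPF
pos 39: UGA -> STOP

Answer: MCLSSAYYINVPF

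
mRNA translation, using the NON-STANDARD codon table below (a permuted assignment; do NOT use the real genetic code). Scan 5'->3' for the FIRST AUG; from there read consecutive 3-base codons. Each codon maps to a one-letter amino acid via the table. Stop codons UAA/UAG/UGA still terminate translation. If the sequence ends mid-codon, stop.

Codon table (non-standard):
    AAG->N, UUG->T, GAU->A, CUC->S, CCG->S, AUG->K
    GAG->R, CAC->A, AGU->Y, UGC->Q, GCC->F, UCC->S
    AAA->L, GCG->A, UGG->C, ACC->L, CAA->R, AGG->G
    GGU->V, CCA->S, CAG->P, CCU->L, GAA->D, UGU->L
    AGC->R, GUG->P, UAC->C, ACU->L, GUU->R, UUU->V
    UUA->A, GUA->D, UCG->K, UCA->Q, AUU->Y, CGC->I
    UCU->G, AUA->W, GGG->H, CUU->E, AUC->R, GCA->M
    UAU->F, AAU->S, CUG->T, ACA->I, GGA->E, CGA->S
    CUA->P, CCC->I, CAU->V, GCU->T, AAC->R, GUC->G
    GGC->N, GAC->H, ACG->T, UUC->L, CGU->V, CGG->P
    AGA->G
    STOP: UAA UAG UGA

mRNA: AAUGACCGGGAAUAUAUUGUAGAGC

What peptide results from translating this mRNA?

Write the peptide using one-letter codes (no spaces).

Answer: KLHSWT

Derivation:
start AUG at pos 1
pos 1: AUG -> K; peptide=K
pos 4: ACC -> L; peptide=KL
pos 7: GGG -> H; peptide=KLH
pos 10: AAU -> S; peptide=KLHS
pos 13: AUA -> W; peptide=KLHSW
pos 16: UUG -> T; peptide=KLHSWT
pos 19: UAG -> STOP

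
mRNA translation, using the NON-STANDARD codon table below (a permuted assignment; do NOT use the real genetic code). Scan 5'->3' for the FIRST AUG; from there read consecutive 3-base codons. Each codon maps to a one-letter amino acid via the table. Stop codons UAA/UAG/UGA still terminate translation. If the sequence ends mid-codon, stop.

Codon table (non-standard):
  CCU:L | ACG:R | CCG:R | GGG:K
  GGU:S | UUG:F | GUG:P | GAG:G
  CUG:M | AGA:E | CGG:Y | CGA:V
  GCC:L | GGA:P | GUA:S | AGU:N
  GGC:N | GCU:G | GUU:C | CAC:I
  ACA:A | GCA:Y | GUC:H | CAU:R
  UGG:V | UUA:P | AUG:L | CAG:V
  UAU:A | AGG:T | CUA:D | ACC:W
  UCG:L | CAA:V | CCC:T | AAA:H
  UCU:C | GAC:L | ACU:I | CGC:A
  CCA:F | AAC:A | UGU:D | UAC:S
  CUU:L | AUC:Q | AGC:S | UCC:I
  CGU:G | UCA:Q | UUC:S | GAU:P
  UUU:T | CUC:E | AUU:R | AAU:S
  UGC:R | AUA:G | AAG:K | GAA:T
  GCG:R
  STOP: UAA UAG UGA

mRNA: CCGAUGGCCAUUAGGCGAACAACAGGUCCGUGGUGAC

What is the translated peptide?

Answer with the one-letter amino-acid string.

start AUG at pos 3
pos 3: AUG -> L; peptide=L
pos 6: GCC -> L; peptide=LL
pos 9: AUU -> R; peptide=LLR
pos 12: AGG -> T; peptide=LLRT
pos 15: CGA -> V; peptide=LLRTV
pos 18: ACA -> A; peptide=LLRTVA
pos 21: ACA -> A; peptide=LLRTVAA
pos 24: GGU -> S; peptide=LLRTVAAS
pos 27: CCG -> R; peptide=LLRTVAASR
pos 30: UGG -> V; peptide=LLRTVAASRV
pos 33: UGA -> STOP

Answer: LLRTVAASRV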